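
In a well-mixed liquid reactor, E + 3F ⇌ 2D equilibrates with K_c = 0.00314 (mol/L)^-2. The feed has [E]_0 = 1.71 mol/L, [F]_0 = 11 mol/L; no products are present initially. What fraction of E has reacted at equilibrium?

X = 0.425

Let X = conversion of E; extent ξ = 1.71·X mol/L.
Concentrations: [E] = 1.71 − 1.71X; [F] = 11 − 5.13X; [D] = 3.42X.
K_c = [D]^2 / ([E] [F]^3).
Equating to 0.00314 (mol/L)^-2: the physical root is X = 0.425.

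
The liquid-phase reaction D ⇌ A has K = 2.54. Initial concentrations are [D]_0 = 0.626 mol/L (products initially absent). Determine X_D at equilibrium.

Let X = conversion of D; extent ξ = 0.626·X mol/L.
Concentrations: [D] = 0.626 − 0.626X; [A] = 0.626X.
K = [A] / ([D]).
Solving K = 2.54 for X ∈ (0,1): X = 0.718.

X = 0.718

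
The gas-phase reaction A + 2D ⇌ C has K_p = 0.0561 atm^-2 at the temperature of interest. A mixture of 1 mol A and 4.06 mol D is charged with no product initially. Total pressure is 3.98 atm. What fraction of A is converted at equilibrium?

X = 0.346

Basis: 1 mol A initially; let X = conversion of A. Extent ξ = X.
Moles: n_A = 1 − X; n_D = 4.06 − 2X; n_C = X.
Total moles n_T = 5.06 − 2X.
Mole fractions y_i = n_i/n_T; K_p = p_C / (p_A p_D^2) with p_i = y_i·P.
Setting this equal to 0.0561 atm^-2 and taking the physical root (0 < X < 1) gives X = 0.346.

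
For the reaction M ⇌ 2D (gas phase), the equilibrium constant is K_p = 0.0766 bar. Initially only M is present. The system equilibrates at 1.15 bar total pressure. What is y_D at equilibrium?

y_D = 0.227

Basis: 1 mol M initially; let X = conversion of M. Extent ξ = X.
Species balance: n_M = 1 − X; n_D = 2X.
n_T = Σnᵢ = 1 + X.
Mole fractions y_i = n_i/n_T; K_p = p_D^2 / (p_M) with p_i = y_i·P.
Equating to 0.0766 bar and solving on 0 < X < 1: X = 0.128.
Then n_D = 0.256, n_T = 1.13, so y_D = 0.227.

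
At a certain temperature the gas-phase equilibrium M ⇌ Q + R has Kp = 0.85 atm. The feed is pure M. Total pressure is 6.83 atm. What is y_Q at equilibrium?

Let X = conversion of M (basis 1 mol M); extent of reaction ξ = X.
Species balance: n_M = 1 − X; n_Q = X; n_R = X.
Total moles n_T = 1 + X.
y_i = n_i/n_T, p_i = y_i·P. Kp = p_Q p_R / (p_M).
This yields a degree-2 equation in X; solving on (0,1), X = 0.333.
Then n_Q = 0.333, n_T = 1.33, so y_Q = 0.250.

y_Q = 0.250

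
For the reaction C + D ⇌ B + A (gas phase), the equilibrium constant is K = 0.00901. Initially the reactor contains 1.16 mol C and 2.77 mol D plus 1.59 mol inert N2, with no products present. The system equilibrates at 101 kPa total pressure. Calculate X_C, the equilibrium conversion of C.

Basis: 1.16 mol C initially; let X = conversion of C. Extent ξ = 1.16X.
Species balance: n_C = 1.16 − 1.16X; n_D = 2.77 − 1.16X; n_B = 1.16X; n_A = 1.16X; n_I = 1.59 (inert).
Since Δν = 0, n_T = 5.52 throughout.
Mole fractions y_i = n_i/n_T; K = p_B p_A / (p_C p_D) with p_i = y_i·P.
Substituting and setting equal to 0.00901 gives a polynomial in X; the root in (0,1) is X = 0.133.

X = 0.133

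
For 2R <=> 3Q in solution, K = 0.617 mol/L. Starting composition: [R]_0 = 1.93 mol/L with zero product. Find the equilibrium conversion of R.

Let X = conversion of R; extent ξ = 1.93X/2 mol/L.
Concentrations: [R] = 1.93 − 1.93X; [Q] = 2.9X.
K = [Q]^3 / ([R]^2).
Solving K = 0.617 for X ∈ (0,1): X = 0.344.

X = 0.344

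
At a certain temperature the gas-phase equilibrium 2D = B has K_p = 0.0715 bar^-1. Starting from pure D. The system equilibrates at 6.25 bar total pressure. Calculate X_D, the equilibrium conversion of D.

Basis: 1 mol D initially; let X = conversion of D. Extent ξ = 0.5X.
Mole table: n_D = 1 − X; n_B = 0.5X.
Total moles n_T = 1 − 0.5X.
With p_i = (n_i/n_T)P, K_p = p_B / (p_D^2).
Equating to 0.0715 bar^-1 and solving on 0 < X < 1: X = 0.401.

X = 0.401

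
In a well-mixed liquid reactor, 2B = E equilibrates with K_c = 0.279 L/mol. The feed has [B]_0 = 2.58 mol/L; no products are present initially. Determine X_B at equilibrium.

Let X = conversion of B; extent ξ = 2.58X/2 mol/L.
Concentrations: [B] = 2.58 − 2.58X; [E] = 1.29X.
K_c = [E] / ([B]^2).
This equals 0.279 at X = 0.444 (the root in 0 < X < 1).

X = 0.444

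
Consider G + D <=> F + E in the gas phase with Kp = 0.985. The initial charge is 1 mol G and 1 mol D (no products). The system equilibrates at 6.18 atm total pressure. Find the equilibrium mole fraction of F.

Take 1 mol G as basis and let X be its fractional conversion, so ξ = X.
At extent ξ: n_G = 1 − X; n_D = 1 − X; n_F = X; n_E = X.
n_T stays at 2 (no change in mole number).
Mole fractions y_i = n_i/n_T; Kp = p_F p_E / (p_G p_D) with p_i = y_i·P.
Setting this equal to 0.985 and taking the physical root (0 < X < 1) gives X = 0.498.
Then n_F = 0.498, n_T = 2, so y_F = 0.249.

y_F = 0.249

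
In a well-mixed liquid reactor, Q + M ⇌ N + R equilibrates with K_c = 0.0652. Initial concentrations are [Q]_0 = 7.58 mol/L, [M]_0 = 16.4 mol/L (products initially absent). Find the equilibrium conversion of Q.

X = 0.294

Let X = conversion of Q; extent ξ = 7.58·X mol/L.
Concentrations: [Q] = 7.58 − 7.58X; [M] = 16.4 − 7.58X; [N] = 7.58X; [R] = 7.58X.
K_c = [N] [R] / ([Q] [M]).
Setting equal to 0.0652 and solving for X on (0,1) gives X = 0.294.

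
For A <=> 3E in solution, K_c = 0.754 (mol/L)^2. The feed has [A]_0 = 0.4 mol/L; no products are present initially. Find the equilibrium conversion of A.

Let X = conversion of A; extent ξ = 0.4·X mol/L.
Concentrations: [A] = 0.4 − 0.4X; [E] = 1.2X.
K_c = [E]^3 / ([A]).
Equating to 0.754 (mol/L)^2: the physical root is X = 0.456.

X = 0.456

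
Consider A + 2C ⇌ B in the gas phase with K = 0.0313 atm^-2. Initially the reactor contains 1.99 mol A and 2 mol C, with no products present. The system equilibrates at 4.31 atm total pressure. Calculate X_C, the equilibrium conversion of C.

Take 2 mol C as basis and let X be its fractional conversion, so ξ = X.
Moles: n_A = 1.99 − X; n_C = 2 − 2X; n_B = X.
n_T = Σnᵢ = 3.99 − 2X.
y_i = n_i/n_T, p_i = y_i·P. K = p_B / (p_A p_C^2).
This yields a degree-3 equation in X; solving on (0,1), X = 0.205.

X = 0.205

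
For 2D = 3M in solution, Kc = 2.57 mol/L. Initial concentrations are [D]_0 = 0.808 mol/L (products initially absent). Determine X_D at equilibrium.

Let X = conversion of D; extent ξ = 0.808X/2 mol/L.
Concentrations: [D] = 0.808 − 0.808X; [M] = 1.21X.
Kc = [M]^3 / ([D]^2).
Setting equal to 2.57 and solving for X on (0,1) gives X = 0.564.

X = 0.564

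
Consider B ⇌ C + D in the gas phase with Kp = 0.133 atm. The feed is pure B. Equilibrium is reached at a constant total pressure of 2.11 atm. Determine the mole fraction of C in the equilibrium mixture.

y_C = 0.196

Take 1 mol B as basis and let X be its fractional conversion, so ξ = X.
Species balance: n_B = 1 − X; n_C = X; n_D = X.
n_T = Σnᵢ = 1 + X.
y_i = n_i/n_T, p_i = y_i·P. Kp = p_C p_D / (p_B).
This yields a degree-2 equation in X; solving on (0,1), X = 0.244.
Then n_C = 0.244, n_T = 1.24, so y_C = 0.196.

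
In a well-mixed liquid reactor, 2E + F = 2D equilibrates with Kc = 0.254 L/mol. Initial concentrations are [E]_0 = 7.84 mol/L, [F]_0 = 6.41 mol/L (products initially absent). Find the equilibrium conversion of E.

Let X = conversion of E; extent ξ = 7.84X/2 mol/L.
Concentrations: [E] = 7.84 − 7.84X; [F] = 6.41 − 3.92X; [D] = 7.84X.
Kc = [D]^2 / ([E]^2 [F]).
Equating to 0.254 L/mol: the physical root is X = 0.514.

X = 0.514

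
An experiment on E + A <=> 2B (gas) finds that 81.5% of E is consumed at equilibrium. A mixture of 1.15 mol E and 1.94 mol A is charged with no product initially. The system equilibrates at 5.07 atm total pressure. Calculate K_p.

Take 1.15 mol E as basis and let X be its fractional conversion, so ξ = 1.15X.
Moles: n_E = 1.15 − 1.15X; n_A = 1.94 − 1.15X; n_B = 2.3X.
Total moles n_T = 3.09 (Δν = 0, constant).
At X = 0.815: n_E = 0.213, n_A = 1, n_B = 1.87, n_T = 3.09.
p_i = (n_i/n_T)·P. K_p = p_B^2 / (p_E p_A) = 16.5.

K_p = 16.5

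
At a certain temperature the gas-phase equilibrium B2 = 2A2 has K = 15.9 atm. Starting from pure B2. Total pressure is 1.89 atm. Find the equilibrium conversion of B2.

Take 1 mol B2 as basis and let X be its fractional conversion, so ξ = X.
Mole table: n_B2 = 1 − X; n_A2 = 2X.
Summing: n_T = 1 + X.
With p_i = (n_i/n_T)P, K = p_A2^2 / (p_B2).
This yields a degree-2 equation in X; solving on (0,1), X = 0.823.

X = 0.823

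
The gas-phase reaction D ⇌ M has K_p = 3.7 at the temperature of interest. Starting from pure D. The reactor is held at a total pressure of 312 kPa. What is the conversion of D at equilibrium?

X = 0.787

Let X = conversion of D (basis 1 mol D); extent of reaction ξ = X.
Mole table: n_D = 1 − X; n_M = X.
n_T stays at 1 (no change in mole number).
Mole fractions y_i = n_i/n_T; K_p = p_M / (p_D) with p_i = y_i·P.
Equating to 3.7 and solving on 0 < X < 1: X = 0.787.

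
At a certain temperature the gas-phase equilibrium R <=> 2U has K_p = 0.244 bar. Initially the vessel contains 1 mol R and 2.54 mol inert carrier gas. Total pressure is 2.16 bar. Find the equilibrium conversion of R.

X = 0.279

Let X = conversion of R (basis 1 mol R); extent of reaction ξ = X.
At extent ξ: n_R = 1 − X; n_U = 2X; n_I = 2.54 (inert).
Total moles n_T = 3.54 + X.
y_i = n_i/n_T, p_i = y_i·P. K_p = p_U^2 / (p_R).
This yields a degree-2 equation in X; solving on (0,1), X = 0.279.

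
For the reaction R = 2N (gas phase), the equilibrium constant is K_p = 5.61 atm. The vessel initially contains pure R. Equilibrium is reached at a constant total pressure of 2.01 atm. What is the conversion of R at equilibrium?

Take 1 mol R as basis and let X be its fractional conversion, so ξ = X.
Moles: n_R = 1 − X; n_N = 2X.
n_T = Σnᵢ = 1 + X.
With p_i = (n_i/n_T)P, K_p = p_N^2 / (p_R).
Substituting and setting equal to 5.61 atm gives a polynomial in X; the root in (0,1) is X = 0.641.

X = 0.641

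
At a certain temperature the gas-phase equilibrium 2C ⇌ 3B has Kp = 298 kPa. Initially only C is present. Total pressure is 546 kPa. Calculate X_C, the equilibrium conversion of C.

X = 0.408

Basis: 1 mol C initially; let X = conversion of C. Extent ξ = 0.5X.
Moles: n_C = 1 − X; n_B = 1.5X.
Total moles n_T = 1 + 0.5X.
With p_i = (n_i/n_T)P, Kp = p_B^3 / (p_C^2).
Setting this equal to 298 kPa and taking the physical root (0 < X < 1) gives X = 0.408.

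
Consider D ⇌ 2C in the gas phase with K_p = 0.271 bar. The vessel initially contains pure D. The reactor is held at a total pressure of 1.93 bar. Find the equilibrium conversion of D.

X = 0.184

Take 1 mol D as basis and let X be its fractional conversion, so ξ = X.
At extent ξ: n_D = 1 − X; n_C = 2X.
Summing: n_T = 1 + X.
With p_i = (n_i/n_T)P, K_p = p_C^2 / (p_D).
Substituting and setting equal to 0.271 bar gives a polynomial in X; the root in (0,1) is X = 0.184.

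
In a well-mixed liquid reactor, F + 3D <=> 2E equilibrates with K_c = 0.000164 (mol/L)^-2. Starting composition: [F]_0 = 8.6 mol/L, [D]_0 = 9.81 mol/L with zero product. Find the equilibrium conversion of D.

X = 0.138

Let X = conversion of D; extent ξ = 9.81X/3 mol/L.
Concentrations: [F] = 8.6 − 3.27X; [D] = 9.81 − 9.81X; [E] = 6.54X.
K_c = [E]^2 / ([F] [D]^3).
Equating to 0.000164 (mol/L)^-2: the physical root is X = 0.138.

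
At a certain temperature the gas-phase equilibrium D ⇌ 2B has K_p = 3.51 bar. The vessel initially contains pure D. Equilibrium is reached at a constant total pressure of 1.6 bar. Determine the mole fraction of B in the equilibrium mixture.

y_B = 0.746

Let X = conversion of D (basis 1 mol D); extent of reaction ξ = X.
Moles: n_D = 1 − X; n_B = 2X.
Total moles n_T = 1 + X.
Mole fractions y_i = n_i/n_T; K_p = p_B^2 / (p_D) with p_i = y_i·P.
This yields a degree-2 equation in X; solving on (0,1), X = 0.595.
Then n_B = 1.19, n_T = 1.6, so y_B = 0.746.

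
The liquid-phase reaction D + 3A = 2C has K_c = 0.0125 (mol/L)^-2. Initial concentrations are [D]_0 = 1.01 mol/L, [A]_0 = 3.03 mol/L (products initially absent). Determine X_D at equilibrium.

Let X = conversion of D; extent ξ = 1.01·X mol/L.
Concentrations: [D] = 1.01 − 1.01X; [A] = 3.03 − 3.03X; [C] = 2.02X.
K_c = [C]^2 / ([D] [A]^3).
This equals 0.0125 at X = 0.192 (the root in 0 < X < 1).

X = 0.192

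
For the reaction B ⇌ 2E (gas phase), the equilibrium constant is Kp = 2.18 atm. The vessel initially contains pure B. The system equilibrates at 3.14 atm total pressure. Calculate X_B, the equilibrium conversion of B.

Take 1 mol B as basis and let X be its fractional conversion, so ξ = X.
Mole table: n_B = 1 − X; n_E = 2X.
Summing: n_T = 1 + X.
Mole fractions y_i = n_i/n_T; Kp = p_E^2 / (p_B) with p_i = y_i·P.
Setting this equal to 2.18 atm and taking the physical root (0 < X < 1) gives X = 0.385.

X = 0.385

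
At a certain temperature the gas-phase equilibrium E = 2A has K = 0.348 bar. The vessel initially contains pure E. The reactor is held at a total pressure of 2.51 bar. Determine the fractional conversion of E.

X = 0.183

Take 1 mol E as basis and let X be its fractional conversion, so ξ = X.
At extent ξ: n_E = 1 − X; n_A = 2X.
Total moles n_T = 1 + X.
With p_i = (n_i/n_T)P, K = p_A^2 / (p_E).
This yields a degree-2 equation in X; solving on (0,1), X = 0.183.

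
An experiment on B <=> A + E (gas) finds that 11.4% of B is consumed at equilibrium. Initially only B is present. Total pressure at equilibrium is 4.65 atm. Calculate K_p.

Let X = conversion of B (basis 1 mol B); extent of reaction ξ = X.
At extent ξ: n_B = 1 − X; n_A = X; n_E = X.
Total moles n_T = 1 + X.
At X = 0.114: n_B = 0.886, n_A = 0.114, n_E = 0.114, n_T = 1.11.
p_i = (n_i/n_T)·P. K_p = p_A p_E / (p_B) = 0.0612 atm.

K_p = 0.0612 atm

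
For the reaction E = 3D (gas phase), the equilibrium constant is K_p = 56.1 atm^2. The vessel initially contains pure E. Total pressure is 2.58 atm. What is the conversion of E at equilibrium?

X = 0.772

Basis: 1 mol E initially; let X = conversion of E. Extent ξ = X.
Species balance: n_E = 1 − X; n_D = 3X.
Summing: n_T = 1 + 2X.
y_i = n_i/n_T, p_i = y_i·P. K_p = p_D^3 / (p_E).
Substituting and setting equal to 56.1 atm^2 gives a polynomial in X; the root in (0,1) is X = 0.772.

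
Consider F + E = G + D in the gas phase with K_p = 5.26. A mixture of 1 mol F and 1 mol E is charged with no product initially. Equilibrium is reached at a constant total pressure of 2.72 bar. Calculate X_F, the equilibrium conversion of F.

X = 0.696

Basis: 1 mol F initially; let X = conversion of F. Extent ξ = X.
At extent ξ: n_F = 1 − X; n_E = 1 − X; n_G = X; n_D = X.
Total moles n_T = 2 (Δν = 0, constant).
Mole fractions y_i = n_i/n_T; K_p = p_G p_D / (p_F p_E) with p_i = y_i·P.
Setting this equal to 5.26 and taking the physical root (0 < X < 1) gives X = 0.696.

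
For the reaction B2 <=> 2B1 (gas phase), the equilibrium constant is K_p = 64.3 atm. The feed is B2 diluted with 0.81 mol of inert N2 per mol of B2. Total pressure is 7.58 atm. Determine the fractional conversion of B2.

X = 0.867

Basis: 1 mol B2 initially; let X = conversion of B2. Extent ξ = X.
Moles: n_B2 = 1 − X; n_B1 = 2X; n_I = 0.81 (inert).
Total moles n_T = 1.81 + X.
Mole fractions y_i = n_i/n_T; K_p = p_B1^2 / (p_B2) with p_i = y_i·P.
Substituting and setting equal to 64.3 atm gives a polynomial in X; the root in (0,1) is X = 0.867.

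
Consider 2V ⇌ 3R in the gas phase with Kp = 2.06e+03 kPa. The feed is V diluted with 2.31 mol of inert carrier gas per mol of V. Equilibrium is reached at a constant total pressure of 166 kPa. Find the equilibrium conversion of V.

X = 0.805

Take 1 mol V as basis and let X be its fractional conversion, so ξ = 0.5X.
Mole table: n_V = 1 − X; n_R = 1.5X; n_I = 2.31 (inert).
n_T = Σnᵢ = 3.31 + 0.5X.
With p_i = (n_i/n_T)P, Kp = p_R^3 / (p_V^2).
This yields a degree-3 equation in X; solving on (0,1), X = 0.805.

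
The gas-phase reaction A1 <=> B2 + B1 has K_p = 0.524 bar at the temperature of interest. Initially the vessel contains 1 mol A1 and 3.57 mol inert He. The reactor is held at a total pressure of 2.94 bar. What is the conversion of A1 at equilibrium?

X = 0.604

Let X = conversion of A1 (basis 1 mol A1); extent of reaction ξ = X.
At extent ξ: n_A1 = 1 − X; n_B2 = X; n_B1 = X; n_I = 3.57 (inert).
Total moles n_T = 4.57 + X.
With p_i = (n_i/n_T)P, K_p = p_B2 p_B1 / (p_A1).
Setting this equal to 0.524 bar and taking the physical root (0 < X < 1) gives X = 0.604.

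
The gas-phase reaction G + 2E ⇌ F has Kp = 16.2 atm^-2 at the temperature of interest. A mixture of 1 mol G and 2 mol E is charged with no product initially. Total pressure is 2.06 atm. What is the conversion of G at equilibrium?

Take 1 mol G as basis and let X be its fractional conversion, so ξ = X.
Moles: n_G = 1 − X; n_E = 2 − 2X; n_F = X.
Total moles n_T = 3 − 2X.
With p_i = (n_i/n_T)P, Kp = p_F / (p_G p_E^2).
Equating to 16.2 atm^-2 and solving on 0 < X < 1: X = 0.824.

X = 0.824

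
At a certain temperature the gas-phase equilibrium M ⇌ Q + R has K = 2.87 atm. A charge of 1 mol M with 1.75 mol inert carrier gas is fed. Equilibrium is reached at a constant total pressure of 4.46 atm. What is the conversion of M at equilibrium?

Let X = conversion of M (basis 1 mol M); extent of reaction ξ = X.
Mole table: n_M = 1 − X; n_Q = X; n_R = X; n_I = 1.75 (inert).
n_T = Σnᵢ = 2.75 + X.
y_i = n_i/n_T, p_i = y_i·P. K = p_Q p_R / (p_M).
This yields a degree-2 equation in X; solving on (0,1), X = 0.750.

X = 0.750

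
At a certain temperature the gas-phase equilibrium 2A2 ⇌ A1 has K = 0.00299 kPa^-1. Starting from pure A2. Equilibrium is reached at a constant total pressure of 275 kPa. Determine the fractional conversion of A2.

X = 0.517

Take 1 mol A2 as basis and let X be its fractional conversion, so ξ = 0.5X.
Moles: n_A2 = 1 − X; n_A1 = 0.5X.
Summing: n_T = 1 − 0.5X.
With p_i = (n_i/n_T)P, K = p_A1 / (p_A2^2).
Equating to 0.00299 kPa^-1 and solving on 0 < X < 1: X = 0.517.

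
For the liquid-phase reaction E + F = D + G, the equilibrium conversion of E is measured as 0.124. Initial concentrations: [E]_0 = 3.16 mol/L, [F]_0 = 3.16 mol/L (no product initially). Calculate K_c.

Let X = conversion of E.
Concentrations: [E] = 3.16 − 3.16X; [F] = 3.16 − 3.16X; [D] = 3.16X; [G] = 3.16X.
At X = 0.124: [E] = 2.77, [F] = 2.77, [D] = 0.392, [G] = 0.392.
K_c = [D] [G] / ([E] [F]) = 0.02.

K_c = 0.02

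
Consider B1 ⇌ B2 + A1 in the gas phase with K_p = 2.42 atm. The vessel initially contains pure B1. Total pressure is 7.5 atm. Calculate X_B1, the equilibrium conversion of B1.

X = 0.494

Basis: 1 mol B1 initially; let X = conversion of B1. Extent ξ = X.
Mole table: n_B1 = 1 − X; n_B2 = X; n_A1 = X.
n_T = Σnᵢ = 1 + X.
With p_i = (n_i/n_T)P, K_p = p_B2 p_A1 / (p_B1).
This yields a degree-2 equation in X; solving on (0,1), X = 0.494.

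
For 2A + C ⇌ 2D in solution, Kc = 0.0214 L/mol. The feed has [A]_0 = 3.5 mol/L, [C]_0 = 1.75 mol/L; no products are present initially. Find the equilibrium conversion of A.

Let X = conversion of A; extent ξ = 3.5X/2 mol/L.
Concentrations: [A] = 3.5 − 3.5X; [C] = 1.75 − 1.75X; [D] = 3.5X.
Kc = [D]^2 / ([A]^2 [C]).
Solving Kc = 0.0214 for X ∈ (0,1): X = 0.151.

X = 0.151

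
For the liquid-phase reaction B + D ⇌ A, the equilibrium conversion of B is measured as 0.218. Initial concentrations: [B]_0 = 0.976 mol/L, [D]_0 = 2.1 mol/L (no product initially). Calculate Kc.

Kc = 0.148 L/mol

Let X = conversion of B.
Concentrations: [B] = 0.976 − 0.976X; [D] = 2.1 − 0.976X; [A] = 0.976X.
At X = 0.218: [B] = 0.763, [D] = 1.89, [A] = 0.213.
Kc = [A] / ([B] [D]) = 0.148 L/mol.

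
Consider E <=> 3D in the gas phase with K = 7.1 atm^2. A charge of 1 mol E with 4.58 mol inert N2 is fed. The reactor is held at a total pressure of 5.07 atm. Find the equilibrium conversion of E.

X = 0.580

Basis: 1 mol E initially; let X = conversion of E. Extent ξ = X.
Moles: n_E = 1 − X; n_D = 3X; n_I = 4.58 (inert).
n_T = Σnᵢ = 5.58 + 2X.
y_i = n_i/n_T, p_i = y_i·P. K = p_D^3 / (p_E).
This yields a degree-3 equation in X; solving on (0,1), X = 0.580.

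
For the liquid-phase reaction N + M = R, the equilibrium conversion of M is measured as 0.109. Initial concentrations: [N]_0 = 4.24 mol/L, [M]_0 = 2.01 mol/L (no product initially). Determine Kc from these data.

Kc = 0.0304 L/mol

Let X = conversion of M.
Concentrations: [N] = 4.24 − 2.01X; [M] = 2.01 − 2.01X; [R] = 2.01X.
At X = 0.109: [N] = 4.02, [M] = 1.79, [R] = 0.219.
Kc = [R] / ([N] [M]) = 0.0304 L/mol.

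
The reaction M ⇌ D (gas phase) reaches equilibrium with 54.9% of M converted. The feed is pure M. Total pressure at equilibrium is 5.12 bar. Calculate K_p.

Take 1 mol M as basis and let X be its fractional conversion, so ξ = X.
Mole table: n_M = 1 − X; n_D = X.
Total moles n_T = 1 (Δν = 0, constant).
At X = 0.549: n_M = 0.451, n_D = 0.549, n_T = 1.
p_i = (n_i/n_T)·P. K_p = p_D / (p_M) = 1.22.

K_p = 1.22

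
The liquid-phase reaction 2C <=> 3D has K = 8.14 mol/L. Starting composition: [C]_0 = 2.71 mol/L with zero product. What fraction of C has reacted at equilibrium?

X = 0.558

Let X = conversion of C; extent ξ = 2.71X/2 mol/L.
Concentrations: [C] = 2.71 − 2.71X; [D] = 4.06X.
K = [D]^3 / ([C]^2).
Solving K = 8.14 for X ∈ (0,1): X = 0.558.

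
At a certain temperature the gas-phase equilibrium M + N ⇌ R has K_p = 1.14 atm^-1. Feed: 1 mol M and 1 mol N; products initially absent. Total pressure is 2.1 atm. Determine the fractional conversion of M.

Let X = conversion of M (basis 1 mol M); extent of reaction ξ = X.
Moles: n_M = 1 − X; n_N = 1 − X; n_R = X.
n_T = Σnᵢ = 2 − X.
With p_i = (n_i/n_T)P, K_p = p_R / (p_M p_N).
Setting this equal to 1.14 atm^-1 and taking the physical root (0 < X < 1) gives X = 0.457.

X = 0.457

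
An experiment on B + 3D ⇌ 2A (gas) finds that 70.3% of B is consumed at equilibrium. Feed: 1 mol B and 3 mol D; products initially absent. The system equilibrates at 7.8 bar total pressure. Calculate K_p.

K_p = 1.04 bar^-2

Let X = conversion of B (basis 1 mol B); extent of reaction ξ = X.
At extent ξ: n_B = 1 − X; n_D = 3 − 3X; n_A = 2X.
n_T = Σnᵢ = 4 − 2X.
At X = 0.703: n_B = 0.297, n_D = 0.891, n_A = 1.41, n_T = 2.59.
p_i = (n_i/n_T)·P. K_p = p_A^2 / (p_B p_D^3) = 1.04 bar^-2.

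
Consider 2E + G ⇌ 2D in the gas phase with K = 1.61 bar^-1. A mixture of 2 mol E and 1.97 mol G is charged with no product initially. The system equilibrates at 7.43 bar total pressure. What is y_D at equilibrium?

y_D = 0.416

Basis: 2 mol E initially; let X = conversion of E. Extent ξ = X.
At extent ξ: n_E = 2 − 2X; n_G = 1.97 − X; n_D = 2X.
Total moles n_T = 3.97 − X.
y_i = n_i/n_T, p_i = y_i·P. K = p_D^2 / (p_E^2 p_G).
Equating to 1.61 bar^-1 and solving on 0 < X < 1: X = 0.684.
Then n_D = 1.37, n_T = 3.29, so y_D = 0.416.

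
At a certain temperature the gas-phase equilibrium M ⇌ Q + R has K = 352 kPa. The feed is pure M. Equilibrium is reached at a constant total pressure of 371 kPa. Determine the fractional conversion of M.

Basis: 1 mol M initially; let X = conversion of M. Extent ξ = X.
Mole table: n_M = 1 − X; n_Q = X; n_R = X.
Total moles n_T = 1 + X.
With p_i = (n_i/n_T)P, K = p_Q p_R / (p_M).
Substituting and setting equal to 352 kPa gives a polynomial in X; the root in (0,1) is X = 0.698.

X = 0.698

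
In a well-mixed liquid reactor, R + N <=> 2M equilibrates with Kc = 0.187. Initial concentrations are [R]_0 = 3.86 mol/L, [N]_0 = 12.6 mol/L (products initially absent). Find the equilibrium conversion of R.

Let X = conversion of R; extent ξ = 3.86·X mol/L.
Concentrations: [R] = 3.86 − 3.86X; [N] = 12.6 − 3.86X; [M] = 7.72X.
Kc = [M]^2 / ([R] [N]).
Setting equal to 0.187 and solving for X on (0,1) gives X = 0.309.

X = 0.309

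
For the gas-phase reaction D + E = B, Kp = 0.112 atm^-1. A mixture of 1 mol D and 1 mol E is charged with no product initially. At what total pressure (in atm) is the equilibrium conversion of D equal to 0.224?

P = 5.9 atm

Take 1 mol D as basis and let X be its fractional conversion, so ξ = X.
Species balance: n_D = 1 − X; n_E = 1 − X; n_B = X.
n_T = Σnᵢ = 2 − X.
Kp = p_B / (p_D p_E) with p_i = (n_i/n_T)·P.
At X = 0.224: the mole-fraction product g(X) = Π y_i^ν_i = 0.6606. Since Kp = g(X)·P^{-1}, P = (g/Kp)^(1/1) = (0.6606/0.112)^(1/1) = 5.9 atm.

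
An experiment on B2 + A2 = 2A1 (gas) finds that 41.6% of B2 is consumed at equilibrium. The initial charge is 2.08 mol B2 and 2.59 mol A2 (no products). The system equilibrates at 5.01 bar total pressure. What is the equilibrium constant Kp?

Let X = conversion of B2 (basis 2.08 mol B2); extent of reaction ξ = 2.08X.
Mole table: n_B2 = 2.08 − 2.08X; n_A2 = 2.59 − 2.08X; n_A1 = 4.16X.
Total moles n_T = 4.67 (Δν = 0, constant).
At X = 0.416: n_B2 = 1.21, n_A2 = 1.72, n_A1 = 1.73, n_T = 4.67.
p_i = (n_i/n_T)·P. Kp = p_A1^2 / (p_B2 p_A2) = 1.43.

Kp = 1.43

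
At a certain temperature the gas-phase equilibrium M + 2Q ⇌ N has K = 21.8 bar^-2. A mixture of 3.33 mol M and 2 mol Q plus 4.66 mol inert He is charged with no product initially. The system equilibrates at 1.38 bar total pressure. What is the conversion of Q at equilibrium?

Let X = conversion of Q (basis 2 mol Q); extent of reaction ξ = X.
Mole table: n_M = 3.33 − X; n_Q = 2 − 2X; n_N = X; n_I = 4.66 (inert).
n_T = Σnᵢ = 9.99 − 2X.
With p_i = (n_i/n_T)P, K = p_N / (p_M p_Q^2).
Setting this equal to 21.8 bar^-2 and taking the physical root (0 < X < 1) gives X = 0.664.

X = 0.664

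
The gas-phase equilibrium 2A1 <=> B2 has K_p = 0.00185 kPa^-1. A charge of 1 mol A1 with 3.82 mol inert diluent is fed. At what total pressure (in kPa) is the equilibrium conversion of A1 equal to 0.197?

P = 390 kPa

Basis: 1 mol A1 initially; let X = conversion of A1. Extent ξ = 0.5X.
Moles: n_A1 = 1 − X; n_B2 = 0.5X; n_I = 3.82 (inert).
n_T = Σnᵢ = 4.82 − 0.5X.
K_p = p_B2 / (p_A1^2) with p_i = (n_i/n_T)·P.
At X = 0.197: the mole-fraction product g(X) = Π y_i^ν_i = 0.7212. Since K_p = g(X)·P^{-1}, P = (g/K_p)^(1/1) = (0.7212/0.00185)^(1/1) = 390 kPa.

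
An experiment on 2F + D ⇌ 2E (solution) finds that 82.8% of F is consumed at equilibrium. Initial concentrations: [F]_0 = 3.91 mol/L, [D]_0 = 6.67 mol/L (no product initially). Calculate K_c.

K_c = 4.59 L/mol

Let X = conversion of F.
Concentrations: [F] = 3.91 − 3.91X; [D] = 6.67 − 1.96X; [E] = 3.91X.
At X = 0.828: [F] = 0.673, [D] = 5.05, [E] = 3.24.
K_c = [E]^2 / ([F]^2 [D]) = 4.59 L/mol.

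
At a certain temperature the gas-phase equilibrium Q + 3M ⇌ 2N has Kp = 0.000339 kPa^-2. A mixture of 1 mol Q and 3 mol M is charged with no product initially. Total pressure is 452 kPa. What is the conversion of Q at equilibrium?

Let X = conversion of Q (basis 1 mol Q); extent of reaction ξ = X.
Mole table: n_Q = 1 − X; n_M = 3 − 3X; n_N = 2X.
Summing: n_T = 4 − 2X.
y_i = n_i/n_T, p_i = y_i·P. Kp = p_N^2 / (p_Q p_M^3).
Setting this equal to 0.000339 kPa^-2 and taking the physical root (0 < X < 1) gives X = 0.709.

X = 0.709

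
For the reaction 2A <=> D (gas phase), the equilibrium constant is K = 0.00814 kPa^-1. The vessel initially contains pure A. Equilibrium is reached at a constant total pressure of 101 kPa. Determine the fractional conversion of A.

X = 0.517

Take 1 mol A as basis and let X be its fractional conversion, so ξ = 0.5X.
Moles: n_A = 1 − X; n_D = 0.5X.
n_T = Σnᵢ = 1 − 0.5X.
Mole fractions y_i = n_i/n_T; K = p_D / (p_A^2) with p_i = y_i·P.
Equating to 0.00814 kPa^-1 and solving on 0 < X < 1: X = 0.517.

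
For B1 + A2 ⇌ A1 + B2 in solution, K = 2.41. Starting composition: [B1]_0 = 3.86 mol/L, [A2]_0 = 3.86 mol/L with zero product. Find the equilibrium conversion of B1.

X = 0.608

Let X = conversion of B1; extent ξ = 3.86·X mol/L.
Concentrations: [B1] = 3.86 − 3.86X; [A2] = 3.86 − 3.86X; [A1] = 3.86X; [B2] = 3.86X.
K = [A1] [B2] / ([B1] [A2]).
This equals 2.41 at X = 0.608 (the root in 0 < X < 1).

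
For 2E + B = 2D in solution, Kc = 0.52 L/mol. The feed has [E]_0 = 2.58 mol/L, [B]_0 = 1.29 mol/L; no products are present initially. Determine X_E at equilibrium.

Let X = conversion of E; extent ξ = 2.58X/2 mol/L.
Concentrations: [E] = 2.58 − 2.58X; [B] = 1.29 − 1.29X; [D] = 2.58X.
Kc = [D]^2 / ([E]^2 [B]).
Solving Kc = 0.52 for X ∈ (0,1): X = 0.390.

X = 0.390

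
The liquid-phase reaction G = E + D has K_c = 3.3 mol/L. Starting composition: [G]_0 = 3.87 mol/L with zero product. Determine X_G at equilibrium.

X = 0.591

Let X = conversion of G; extent ξ = 3.87·X mol/L.
Concentrations: [G] = 3.87 − 3.87X; [E] = 3.87X; [D] = 3.87X.
K_c = [E] [D] / ([G]).
Equating to 3.3 mol/L: the physical root is X = 0.591.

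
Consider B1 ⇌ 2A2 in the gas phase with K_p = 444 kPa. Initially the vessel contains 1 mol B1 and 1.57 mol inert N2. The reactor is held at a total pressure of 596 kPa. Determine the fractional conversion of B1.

Let X = conversion of B1 (basis 1 mol B1); extent of reaction ξ = X.
Moles: n_B1 = 1 − X; n_A2 = 2X; n_I = 1.57 (inert).
Summing: n_T = 2.57 + X.
With p_i = (n_i/n_T)P, K_p = p_A2^2 / (p_B1).
Substituting and setting equal to 444 kPa gives a polynomial in X; the root in (0,1) is X = 0.524.

X = 0.524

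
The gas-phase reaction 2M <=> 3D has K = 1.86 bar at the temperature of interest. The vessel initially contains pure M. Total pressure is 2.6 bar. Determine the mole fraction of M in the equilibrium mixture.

Basis: 1 mol M initially; let X = conversion of M. Extent ξ = 0.5X.
Moles: n_M = 1 − X; n_D = 1.5X.
n_T = Σnᵢ = 1 + 0.5X.
Mole fractions y_i = n_i/n_T; K = p_D^3 / (p_M^2) with p_i = y_i·P.
Substituting and setting equal to 1.86 bar gives a polynomial in X; the root in (0,1) is X = 0.435.
Then n_M = 0.565, n_T = 1.22, so y_M = 0.464.

y_M = 0.464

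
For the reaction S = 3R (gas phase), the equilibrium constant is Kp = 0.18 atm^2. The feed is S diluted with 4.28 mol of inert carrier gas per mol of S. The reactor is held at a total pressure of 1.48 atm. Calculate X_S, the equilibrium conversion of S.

X = 0.406

Take 1 mol S as basis and let X be its fractional conversion, so ξ = X.
Moles: n_S = 1 − X; n_R = 3X; n_I = 4.28 (inert).
Total moles n_T = 5.28 + 2X.
Mole fractions y_i = n_i/n_T; Kp = p_R^3 / (p_S) with p_i = y_i·P.
Equating to 0.18 atm^2 and solving on 0 < X < 1: X = 0.406.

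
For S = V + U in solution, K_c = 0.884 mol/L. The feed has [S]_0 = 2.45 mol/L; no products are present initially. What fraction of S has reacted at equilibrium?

Let X = conversion of S; extent ξ = 2.45·X mol/L.
Concentrations: [S] = 2.45 − 2.45X; [V] = 2.45X; [U] = 2.45X.
K_c = [V] [U] / ([S]).
Setting equal to 0.884 and solving for X on (0,1) gives X = 0.447.

X = 0.447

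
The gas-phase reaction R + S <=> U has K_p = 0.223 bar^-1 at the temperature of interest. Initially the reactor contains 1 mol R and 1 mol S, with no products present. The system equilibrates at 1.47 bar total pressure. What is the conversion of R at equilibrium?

Take 1 mol R as basis and let X be its fractional conversion, so ξ = X.
Mole table: n_R = 1 − X; n_S = 1 − X; n_U = X.
Summing: n_T = 2 − X.
y_i = n_i/n_T, p_i = y_i·P. K_p = p_U / (p_R p_S).
Setting this equal to 0.223 bar^-1 and taking the physical root (0 < X < 1) gives X = 0.132.

X = 0.132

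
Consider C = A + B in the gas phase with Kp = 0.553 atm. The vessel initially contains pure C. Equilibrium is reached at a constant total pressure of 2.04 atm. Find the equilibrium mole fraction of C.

y_C = 0.368

Take 1 mol C as basis and let X be its fractional conversion, so ξ = X.
At extent ξ: n_C = 1 − X; n_A = X; n_B = X.
n_T = Σnᵢ = 1 + X.
Mole fractions y_i = n_i/n_T; Kp = p_A p_B / (p_C) with p_i = y_i·P.
Substituting and setting equal to 0.553 atm gives a polynomial in X; the root in (0,1) is X = 0.462.
Then n_C = 0.538, n_T = 1.46, so y_C = 0.368.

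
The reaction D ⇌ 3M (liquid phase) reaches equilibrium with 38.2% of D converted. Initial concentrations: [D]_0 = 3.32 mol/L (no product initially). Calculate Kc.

Let X = conversion of D.
Concentrations: [D] = 3.32 − 3.32X; [M] = 9.96X.
At X = 0.382: [D] = 2.05, [M] = 3.8.
Kc = [M]^3 / ([D]) = 26.8 (mol/L)^2.

Kc = 26.8 (mol/L)^2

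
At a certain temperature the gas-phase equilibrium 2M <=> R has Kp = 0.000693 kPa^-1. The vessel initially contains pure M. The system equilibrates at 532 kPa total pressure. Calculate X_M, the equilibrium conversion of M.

X = 0.364

Basis: 1 mol M initially; let X = conversion of M. Extent ξ = 0.5X.
Species balance: n_M = 1 − X; n_R = 0.5X.
Summing: n_T = 1 − 0.5X.
With p_i = (n_i/n_T)P, Kp = p_R / (p_M^2).
Substituting and setting equal to 0.000693 kPa^-1 gives a polynomial in X; the root in (0,1) is X = 0.364.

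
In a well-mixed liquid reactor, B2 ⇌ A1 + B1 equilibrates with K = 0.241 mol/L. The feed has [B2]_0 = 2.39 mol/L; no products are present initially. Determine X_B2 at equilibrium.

X = 0.271

Let X = conversion of B2; extent ξ = 2.39·X mol/L.
Concentrations: [B2] = 2.39 − 2.39X; [A1] = 2.39X; [B1] = 2.39X.
K = [A1] [B1] / ([B2]).
Solving K = 0.241 for X ∈ (0,1): X = 0.271.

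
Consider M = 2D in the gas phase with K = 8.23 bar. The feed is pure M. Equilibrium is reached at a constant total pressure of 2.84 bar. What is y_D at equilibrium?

Basis: 1 mol M initially; let X = conversion of M. Extent ξ = X.
Mole table: n_M = 1 − X; n_D = 2X.
Total moles n_T = 1 + X.
y_i = n_i/n_T, p_i = y_i·P. K = p_D^2 / (p_M).
Setting this equal to 8.23 bar and taking the physical root (0 < X < 1) gives X = 0.648.
Then n_D = 1.3, n_T = 1.65, so y_D = 0.787.

y_D = 0.787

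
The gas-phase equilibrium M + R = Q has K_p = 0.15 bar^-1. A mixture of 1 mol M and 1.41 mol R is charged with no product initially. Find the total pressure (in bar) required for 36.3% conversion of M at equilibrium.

P = 7.43 bar

Take 1 mol M as basis and let X be its fractional conversion, so ξ = X.
Moles: n_M = 1 − X; n_R = 1.41 − X; n_Q = X.
Total moles n_T = 2.41 − X.
K_p = p_Q / (p_M p_R) with p_i = (n_i/n_T)·P.
At X = 0.363: the mole-fraction product g(X) = Π y_i^ν_i = 1.114. Since K_p = g(X)·P^{-1}, P = (g/K_p)^(1/1) = (1.114/0.15)^(1/1) = 7.43 bar.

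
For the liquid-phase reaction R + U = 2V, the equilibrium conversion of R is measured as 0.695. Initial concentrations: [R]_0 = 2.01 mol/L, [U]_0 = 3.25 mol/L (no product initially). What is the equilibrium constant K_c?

Let X = conversion of R.
Concentrations: [R] = 2.01 − 2.01X; [U] = 3.25 − 2.01X; [V] = 4.02X.
At X = 0.695: [R] = 0.613, [U] = 1.85, [V] = 2.79.
K_c = [V]^2 / ([R] [U]) = 6.87.

K_c = 6.87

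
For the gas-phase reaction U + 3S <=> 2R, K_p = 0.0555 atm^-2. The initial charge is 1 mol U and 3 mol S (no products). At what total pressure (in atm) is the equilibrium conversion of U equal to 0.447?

Basis: 1 mol U initially; let X = conversion of U. Extent ξ = X.
Mole table: n_U = 1 − X; n_S = 3 − 3X; n_R = 2X.
Summing: n_T = 4 − 2X.
K_p = p_R^2 / (p_U p_S^3) with p_i = (n_i/n_T)·P.
At X = 0.447: the mole-fraction product g(X) = Π y_i^ν_i = 3.054. Since K_p = g(X)·P^{-2}, P = (g/K_p)^(1/2) = (3.054/0.0555)^(1/2) = 7.42 atm.

P = 7.42 atm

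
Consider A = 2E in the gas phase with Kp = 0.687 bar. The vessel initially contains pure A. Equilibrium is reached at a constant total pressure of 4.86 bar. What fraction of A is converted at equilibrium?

Basis: 1 mol A initially; let X = conversion of A. Extent ξ = X.
Mole table: n_A = 1 − X; n_E = 2X.
Total moles n_T = 1 + X.
y_i = n_i/n_T, p_i = y_i·P. Kp = p_E^2 / (p_A).
Equating to 0.687 bar and solving on 0 < X < 1: X = 0.185.

X = 0.185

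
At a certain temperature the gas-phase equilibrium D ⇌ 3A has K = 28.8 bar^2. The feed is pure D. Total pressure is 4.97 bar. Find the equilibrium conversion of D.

X = 0.441

Basis: 1 mol D initially; let X = conversion of D. Extent ξ = X.
Mole table: n_D = 1 − X; n_A = 3X.
n_T = Σnᵢ = 1 + 2X.
Mole fractions y_i = n_i/n_T; K = p_A^3 / (p_D) with p_i = y_i·P.
Substituting and setting equal to 28.8 bar^2 gives a polynomial in X; the root in (0,1) is X = 0.441.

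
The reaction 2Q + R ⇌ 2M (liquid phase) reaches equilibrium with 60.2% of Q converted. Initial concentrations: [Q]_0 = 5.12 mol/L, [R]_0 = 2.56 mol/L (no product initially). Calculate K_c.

Let X = conversion of Q.
Concentrations: [Q] = 5.12 − 5.12X; [R] = 2.56 − 2.56X; [M] = 5.12X.
At X = 0.602: [Q] = 2.04, [R] = 1.02, [M] = 3.08.
K_c = [M]^2 / ([Q]^2 [R]) = 2.25 L/mol.

K_c = 2.25 L/mol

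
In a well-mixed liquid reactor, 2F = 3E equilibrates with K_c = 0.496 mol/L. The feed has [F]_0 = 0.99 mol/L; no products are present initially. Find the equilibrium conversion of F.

X = 0.384

Let X = conversion of F; extent ξ = 0.99X/2 mol/L.
Concentrations: [F] = 0.99 − 0.99X; [E] = 1.48X.
K_c = [E]^3 / ([F]^2).
This equals 0.496 at X = 0.384 (the root in 0 < X < 1).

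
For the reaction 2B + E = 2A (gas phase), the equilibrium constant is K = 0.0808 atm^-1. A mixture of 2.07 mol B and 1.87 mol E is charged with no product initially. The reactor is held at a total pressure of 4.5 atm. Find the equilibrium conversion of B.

Basis: 2.07 mol B initially; let X = conversion of B. Extent ξ = 1.03X.
At extent ξ: n_B = 2.07 − 2.07X; n_E = 1.87 − 1.03X; n_A = 2.07X.
n_T = Σnᵢ = 3.94 − 1.03X.
Mole fractions y_i = n_i/n_T; K = p_A^2 / (p_B^2 p_E) with p_i = y_i·P.
Setting this equal to 0.0808 atm^-1 and taking the physical root (0 < X < 1) gives X = 0.284.

X = 0.284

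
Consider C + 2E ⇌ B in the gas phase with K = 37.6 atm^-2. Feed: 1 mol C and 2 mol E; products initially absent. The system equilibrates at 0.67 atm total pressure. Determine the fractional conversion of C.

Let X = conversion of C (basis 1 mol C); extent of reaction ξ = X.
Mole table: n_C = 1 − X; n_E = 2 − 2X; n_B = X.
Total moles n_T = 3 − 2X.
Mole fractions y_i = n_i/n_T; K = p_B / (p_C p_E^2) with p_i = y_i·P.
This yields a degree-3 equation in X; solving on (0,1), X = 0.702.

X = 0.702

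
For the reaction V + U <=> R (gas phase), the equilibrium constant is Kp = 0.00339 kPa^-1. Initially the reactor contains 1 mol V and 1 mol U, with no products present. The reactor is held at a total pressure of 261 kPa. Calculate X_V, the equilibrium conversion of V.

X = 0.272

Let X = conversion of V (basis 1 mol V); extent of reaction ξ = X.
Moles: n_V = 1 − X; n_U = 1 − X; n_R = X.
Summing: n_T = 2 − X.
y_i = n_i/n_T, p_i = y_i·P. Kp = p_R / (p_V p_U).
Setting this equal to 0.00339 kPa^-1 and taking the physical root (0 < X < 1) gives X = 0.272.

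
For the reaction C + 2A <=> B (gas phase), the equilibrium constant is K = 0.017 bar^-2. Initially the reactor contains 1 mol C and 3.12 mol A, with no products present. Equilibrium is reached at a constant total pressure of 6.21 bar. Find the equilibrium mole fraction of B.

Take 1 mol C as basis and let X be its fractional conversion, so ξ = X.
Moles: n_C = 1 − X; n_A = 3.12 − 2X; n_B = X.
Summing: n_T = 4.12 − 2X.
Mole fractions y_i = n_i/n_T; K = p_B / (p_C p_A^2) with p_i = y_i·P.
Substituting and setting equal to 0.017 bar^-2 gives a polynomial in X; the root in (0,1) is X = 0.255.
Then n_B = 0.255, n_T = 3.61, so y_B = 0.071.

y_B = 0.071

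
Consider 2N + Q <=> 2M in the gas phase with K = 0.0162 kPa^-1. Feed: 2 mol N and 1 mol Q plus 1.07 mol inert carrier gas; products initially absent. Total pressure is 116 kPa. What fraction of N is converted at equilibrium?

Let X = conversion of N (basis 2 mol N); extent of reaction ξ = X.
Species balance: n_N = 2 − 2X; n_Q = 1 − X; n_M = 2X; n_I = 1.07 (inert).
Total moles n_T = 4.07 − X.
With p_i = (n_i/n_T)P, K = p_M^2 / (p_N^2 p_Q).
Substituting and setting equal to 0.0162 kPa^-1 gives a polynomial in X; the root in (0,1) is X = 0.362.

X = 0.362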